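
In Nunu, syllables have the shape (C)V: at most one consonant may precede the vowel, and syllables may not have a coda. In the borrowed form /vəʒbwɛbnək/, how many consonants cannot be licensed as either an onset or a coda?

4

The consonants /ʒ/, /b/, /b/, /k/ cannot be parsed into a legal (C)V syllable (no codas are permitted; onsets are limited to one consonant).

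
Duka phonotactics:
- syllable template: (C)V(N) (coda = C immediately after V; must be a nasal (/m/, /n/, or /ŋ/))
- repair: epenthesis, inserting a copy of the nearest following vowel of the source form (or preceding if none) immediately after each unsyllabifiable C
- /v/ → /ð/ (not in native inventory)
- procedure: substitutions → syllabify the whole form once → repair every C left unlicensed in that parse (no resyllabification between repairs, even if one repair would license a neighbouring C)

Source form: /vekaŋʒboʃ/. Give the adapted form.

ðekaŋʒoboʃo

Substitution: /v/ → /ð/, giving /ðekaŋʒboʃ/.
The consonants /ʒ/, /ʃ/ cannot be parsed into a legal (C)V(N) syllable (only a nasal (/m/, /n/, or /ŋ/) is licensed in coda position; onsets are limited to one consonant).
Inserting the epenthetic vowel yields /ʒ/ → /ʒo/, /ʃ/ → /ʃo/.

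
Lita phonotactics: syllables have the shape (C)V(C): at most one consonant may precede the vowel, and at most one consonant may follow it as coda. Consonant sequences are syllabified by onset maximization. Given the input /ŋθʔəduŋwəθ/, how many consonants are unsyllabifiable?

Syllabifying with onset maximization leaves /ŋ/, /θ/ stranded (at most one coda consonant is licensed; onsets are limited to one consonant).

2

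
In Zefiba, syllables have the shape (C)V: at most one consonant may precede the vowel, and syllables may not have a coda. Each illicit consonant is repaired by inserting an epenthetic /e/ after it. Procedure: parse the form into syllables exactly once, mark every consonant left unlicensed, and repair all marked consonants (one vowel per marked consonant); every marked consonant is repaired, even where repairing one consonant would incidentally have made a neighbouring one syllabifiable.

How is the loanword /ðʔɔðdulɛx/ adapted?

ðeʔɔðedulɛxe

Under (C)V, the unsyllabifiable consonants are /ð/, /ð/, /x/ (no codas are permitted; onsets are limited to one consonant).
Each unlicensed consonant becomes the onset of a new syllable: /ð/ → /ðe/, /ð/ → /ðe/, /x/ → /xe/.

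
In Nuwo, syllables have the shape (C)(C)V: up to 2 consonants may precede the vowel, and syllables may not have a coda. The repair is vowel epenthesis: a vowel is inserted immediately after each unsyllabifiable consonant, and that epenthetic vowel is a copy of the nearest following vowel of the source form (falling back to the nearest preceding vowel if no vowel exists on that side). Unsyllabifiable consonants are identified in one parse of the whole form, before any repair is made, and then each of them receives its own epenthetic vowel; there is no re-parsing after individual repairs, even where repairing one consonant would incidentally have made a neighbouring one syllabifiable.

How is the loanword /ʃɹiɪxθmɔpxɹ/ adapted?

Under (C)(C)V, the unsyllabifiable consonants are /x/, /p/, /x/, /ɹ/ (no codas are permitted; onsets may contain at most 2 consonants).
Inserting the epenthetic vowel yields /x/ → /xɔ/, /p/ → /pɔ/, /x/ → /xɔ/, /ɹ/ → /ɹɔ/.

ʃɹiɪxɔθmɔpɔxɔɹɔ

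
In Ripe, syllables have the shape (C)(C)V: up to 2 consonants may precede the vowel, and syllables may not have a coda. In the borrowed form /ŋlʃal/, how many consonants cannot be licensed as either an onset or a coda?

Syllabifying with onset maximization leaves /ŋ/, /l/ stranded (no codas are permitted; onsets may contain at most 2 consonants).

2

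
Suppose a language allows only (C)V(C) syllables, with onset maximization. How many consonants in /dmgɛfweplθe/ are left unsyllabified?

Under (C)V(C), the unsyllabifiable consonants are /d/, /m/, /l/ (at most one coda consonant is licensed; onsets are limited to one consonant).

3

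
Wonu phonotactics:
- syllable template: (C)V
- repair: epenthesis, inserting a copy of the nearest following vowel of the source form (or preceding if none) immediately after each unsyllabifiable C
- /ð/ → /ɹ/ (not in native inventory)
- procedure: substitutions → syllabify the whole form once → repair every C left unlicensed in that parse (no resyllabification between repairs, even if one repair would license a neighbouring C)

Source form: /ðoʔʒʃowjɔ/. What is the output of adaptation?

Substitution: /ð/ → /ɹ/, giving /ɹoʔʒʃowjɔ/.
Syllabifying with onset maximization leaves /ʔ/, /ʒ/, /w/ stranded (no codas are permitted; onsets are limited to one consonant).
Epenthesis after each stranded consonant: /ʔ/ → /ʔo/, /ʒ/ → /ʒo/, /w/ → /wɔ/.

ɹoʔoʒoʃowɔjɔ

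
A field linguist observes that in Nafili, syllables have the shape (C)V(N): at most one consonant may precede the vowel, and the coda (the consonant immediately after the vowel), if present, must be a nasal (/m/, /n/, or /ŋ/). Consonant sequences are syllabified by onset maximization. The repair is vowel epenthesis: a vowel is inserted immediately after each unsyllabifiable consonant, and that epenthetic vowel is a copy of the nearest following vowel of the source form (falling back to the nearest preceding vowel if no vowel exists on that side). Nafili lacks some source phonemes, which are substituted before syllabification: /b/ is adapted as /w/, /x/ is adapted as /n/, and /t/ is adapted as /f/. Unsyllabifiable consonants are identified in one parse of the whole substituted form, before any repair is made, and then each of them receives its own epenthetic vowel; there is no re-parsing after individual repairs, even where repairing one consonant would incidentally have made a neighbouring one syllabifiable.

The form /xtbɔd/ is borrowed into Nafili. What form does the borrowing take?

Substitution: /x/ → /n/, /t/ → /f/, /b/ → /w/, giving /nfwɔd/.
Syllabifying with onset maximization leaves /n/, /f/, /d/ stranded (only a nasal (/m/, /n/, or /ŋ/) is licensed in coda position; onsets are limited to one consonant).
Inserting the epenthetic vowel yields /n/ → /nɔ/, /f/ → /fɔ/, /d/ → /dɔ/.

nɔfɔwɔdɔ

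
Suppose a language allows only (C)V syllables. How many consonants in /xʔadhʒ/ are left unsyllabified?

Under (C)V, the unsyllabifiable consonants are /x/, /d/, /h/, /ʒ/ (no codas are permitted; onsets are limited to one consonant).

4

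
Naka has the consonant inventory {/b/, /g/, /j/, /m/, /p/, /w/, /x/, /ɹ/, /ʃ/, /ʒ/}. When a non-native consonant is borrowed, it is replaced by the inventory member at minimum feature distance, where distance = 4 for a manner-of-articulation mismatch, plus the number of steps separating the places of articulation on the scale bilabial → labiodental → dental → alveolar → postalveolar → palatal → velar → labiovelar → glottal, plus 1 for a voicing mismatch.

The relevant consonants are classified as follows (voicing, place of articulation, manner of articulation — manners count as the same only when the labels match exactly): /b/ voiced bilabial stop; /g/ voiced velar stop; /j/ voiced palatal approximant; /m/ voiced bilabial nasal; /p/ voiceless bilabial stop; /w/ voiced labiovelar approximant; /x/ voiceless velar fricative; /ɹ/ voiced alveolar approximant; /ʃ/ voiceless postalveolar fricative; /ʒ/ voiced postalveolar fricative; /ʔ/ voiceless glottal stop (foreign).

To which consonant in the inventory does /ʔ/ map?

/g/ is closest: same manner (stop), place distance 2 (glottal→velar), voicing differs (+1); total 3. Next closest is /w/ at distance 6.

g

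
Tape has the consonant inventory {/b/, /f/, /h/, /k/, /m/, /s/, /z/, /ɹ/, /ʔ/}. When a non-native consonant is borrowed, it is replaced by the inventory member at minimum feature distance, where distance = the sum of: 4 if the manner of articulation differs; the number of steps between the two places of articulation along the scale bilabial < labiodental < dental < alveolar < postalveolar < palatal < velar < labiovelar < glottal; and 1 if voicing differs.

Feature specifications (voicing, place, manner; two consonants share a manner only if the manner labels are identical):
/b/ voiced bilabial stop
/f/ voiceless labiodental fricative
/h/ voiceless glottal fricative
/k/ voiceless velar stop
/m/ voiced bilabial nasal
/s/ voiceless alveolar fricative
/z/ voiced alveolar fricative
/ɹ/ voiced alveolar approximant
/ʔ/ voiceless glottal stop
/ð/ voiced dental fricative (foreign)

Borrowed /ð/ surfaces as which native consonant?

z

/z/ is closest: same manner (fricative), place distance 1 (dental→alveolar), same voicing; total 1. Next closest is /f/ at distance 2.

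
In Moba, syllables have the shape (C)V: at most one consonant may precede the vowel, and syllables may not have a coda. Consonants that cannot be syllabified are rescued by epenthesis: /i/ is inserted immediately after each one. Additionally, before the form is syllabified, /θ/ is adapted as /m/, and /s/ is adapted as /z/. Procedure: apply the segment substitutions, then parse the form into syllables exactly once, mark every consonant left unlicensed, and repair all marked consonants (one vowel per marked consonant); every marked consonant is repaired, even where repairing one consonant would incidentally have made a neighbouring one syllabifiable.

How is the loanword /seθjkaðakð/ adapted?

zemijikaðakiði

Substitution: /s/ → /z/, /θ/ → /m/, giving /zemjkaðakð/.
Syllabifying with onset maximization leaves /m/, /j/, /k/, /ð/ stranded (no codas are permitted; onsets are limited to one consonant).
Inserting the epenthetic vowel yields /m/ → /mi/, /j/ → /ji/, /k/ → /ki/, /ð/ → /ði/.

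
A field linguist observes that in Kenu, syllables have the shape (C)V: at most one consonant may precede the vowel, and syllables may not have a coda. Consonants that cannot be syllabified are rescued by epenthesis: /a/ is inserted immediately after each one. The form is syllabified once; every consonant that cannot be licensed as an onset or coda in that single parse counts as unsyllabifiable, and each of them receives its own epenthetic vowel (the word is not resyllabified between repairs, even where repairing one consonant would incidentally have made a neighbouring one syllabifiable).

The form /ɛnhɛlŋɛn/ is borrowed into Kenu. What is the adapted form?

ɛnahɛlaŋɛna

Syllabifying with onset maximization leaves /n/, /l/, /n/ stranded (no codas are permitted; onsets are limited to one consonant).
Epenthesis after each stranded consonant: /n/ → /na/, /l/ → /la/, /n/ → /na/.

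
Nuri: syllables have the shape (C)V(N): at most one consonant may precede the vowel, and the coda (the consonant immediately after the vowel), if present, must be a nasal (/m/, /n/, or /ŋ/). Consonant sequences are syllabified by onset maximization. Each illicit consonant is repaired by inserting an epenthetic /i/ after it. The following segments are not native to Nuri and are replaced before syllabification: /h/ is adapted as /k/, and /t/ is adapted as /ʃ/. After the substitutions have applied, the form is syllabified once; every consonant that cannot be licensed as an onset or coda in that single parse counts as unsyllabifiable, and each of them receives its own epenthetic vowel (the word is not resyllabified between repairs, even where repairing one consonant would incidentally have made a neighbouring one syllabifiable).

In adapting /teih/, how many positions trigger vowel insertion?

1

After substitution the input is /ʃeik/.
The unsyllabifiable consonants are /k/; each receives one epenthetic vowel.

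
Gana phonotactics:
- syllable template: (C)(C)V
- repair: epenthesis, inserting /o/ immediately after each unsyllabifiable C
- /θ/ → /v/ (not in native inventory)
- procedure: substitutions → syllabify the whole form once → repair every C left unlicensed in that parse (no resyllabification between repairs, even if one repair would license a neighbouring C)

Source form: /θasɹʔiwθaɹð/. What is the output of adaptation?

Substitution: /θ/ → /v/, giving /vasɹʔiwvaɹð/.
Syllabifying with onset maximization leaves /s/, /ɹ/, /ð/ stranded (no codas are permitted; onsets may contain at most 2 consonants).
Epenthesis after each stranded consonant: /s/ → /so/, /ɹ/ → /ɹo/, /ð/ → /ðo/.

vasoɹʔiwvaɹoðo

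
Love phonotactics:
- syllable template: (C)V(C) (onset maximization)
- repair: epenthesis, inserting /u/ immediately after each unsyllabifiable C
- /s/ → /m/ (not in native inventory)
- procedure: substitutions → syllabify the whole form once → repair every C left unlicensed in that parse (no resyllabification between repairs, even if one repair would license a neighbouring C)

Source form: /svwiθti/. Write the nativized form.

muvuwiθti

Substitution: /s/ → /m/, giving /mvwiθti/.
Syllabifying with onset maximization leaves /m/, /v/ stranded (at most one coda consonant is licensed; onsets are limited to one consonant).
Inserting the epenthetic vowel yields /m/ → /mu/, /v/ → /vu/.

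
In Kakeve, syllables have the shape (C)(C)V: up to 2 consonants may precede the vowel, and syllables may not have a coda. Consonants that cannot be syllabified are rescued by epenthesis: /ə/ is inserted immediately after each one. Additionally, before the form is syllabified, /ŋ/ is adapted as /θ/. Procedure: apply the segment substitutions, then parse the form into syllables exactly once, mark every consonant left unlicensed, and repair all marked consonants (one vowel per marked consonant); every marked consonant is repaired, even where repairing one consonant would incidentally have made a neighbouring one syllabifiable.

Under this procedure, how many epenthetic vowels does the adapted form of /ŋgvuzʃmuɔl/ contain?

After substitution the input is /θgvuzʃmuɔl/.
The unsyllabifiable consonants are /θ/, /z/, /l/; each receives one epenthetic vowel.

3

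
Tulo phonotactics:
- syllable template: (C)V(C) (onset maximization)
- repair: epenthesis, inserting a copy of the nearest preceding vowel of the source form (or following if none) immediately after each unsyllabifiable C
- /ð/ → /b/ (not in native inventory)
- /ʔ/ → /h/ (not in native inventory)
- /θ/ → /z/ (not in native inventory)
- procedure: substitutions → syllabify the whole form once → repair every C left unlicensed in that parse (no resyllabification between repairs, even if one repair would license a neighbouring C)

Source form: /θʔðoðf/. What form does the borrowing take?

Substitution: /θ/ → /z/, /ʔ/ → /h/, /ð/ → /b/, giving /zhbobf/.
The consonants /z/, /h/, /f/ cannot be parsed into a legal (C)V(C) syllable (at most one coda consonant is licensed; onsets are limited to one consonant).
Inserting the epenthetic vowel yields /z/ → /zo/, /h/ → /ho/, /f/ → /fo/.

zohobobfo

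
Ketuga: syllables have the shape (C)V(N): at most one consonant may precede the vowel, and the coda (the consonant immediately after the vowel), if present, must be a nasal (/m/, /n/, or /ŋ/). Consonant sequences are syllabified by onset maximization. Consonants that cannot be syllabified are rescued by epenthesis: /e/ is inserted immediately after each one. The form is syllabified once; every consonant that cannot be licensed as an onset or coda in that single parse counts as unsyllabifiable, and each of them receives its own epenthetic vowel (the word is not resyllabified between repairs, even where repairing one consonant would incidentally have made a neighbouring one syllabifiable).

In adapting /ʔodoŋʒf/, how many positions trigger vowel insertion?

The unsyllabifiable consonants are /ʒ/, /f/; each receives one epenthetic vowel.

2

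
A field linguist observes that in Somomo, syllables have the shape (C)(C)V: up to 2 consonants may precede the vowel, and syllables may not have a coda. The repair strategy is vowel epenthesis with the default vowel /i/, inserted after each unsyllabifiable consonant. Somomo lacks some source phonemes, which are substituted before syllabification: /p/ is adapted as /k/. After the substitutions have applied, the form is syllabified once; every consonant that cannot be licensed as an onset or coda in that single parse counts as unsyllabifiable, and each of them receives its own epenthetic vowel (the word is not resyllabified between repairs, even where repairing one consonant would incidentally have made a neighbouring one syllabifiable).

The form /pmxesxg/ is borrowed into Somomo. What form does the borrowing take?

kimxesixigi

Substitution: /p/ → /k/, giving /kmxesxg/.
The consonants /k/, /s/, /x/, /g/ cannot be parsed into a legal (C)(C)V syllable (no codas are permitted; onsets may contain at most 2 consonants).
Each unlicensed consonant becomes the onset of a new syllable: /k/ → /ki/, /s/ → /si/, /x/ → /xi/, /g/ → /gi/.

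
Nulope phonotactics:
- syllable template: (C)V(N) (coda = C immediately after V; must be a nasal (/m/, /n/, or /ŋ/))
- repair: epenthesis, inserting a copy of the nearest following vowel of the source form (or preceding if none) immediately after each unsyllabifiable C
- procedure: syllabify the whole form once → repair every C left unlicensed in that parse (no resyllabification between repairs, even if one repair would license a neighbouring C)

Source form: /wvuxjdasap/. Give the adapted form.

wuvuxajadasapa

Under (C)V(N), the unsyllabifiable consonants are /w/, /x/, /j/, /p/ (only a nasal (/m/, /n/, or /ŋ/) is licensed in coda position; onsets are limited to one consonant).
Each unlicensed consonant becomes the onset of a new syllable: /w/ → /wu/, /x/ → /xa/, /j/ → /ja/, /p/ → /pa/.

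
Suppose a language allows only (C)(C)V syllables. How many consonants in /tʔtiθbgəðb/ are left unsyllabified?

Syllabifying with onset maximization leaves /t/, /θ/, /ð/, /b/ stranded (no codas are permitted; onsets may contain at most 2 consonants).

4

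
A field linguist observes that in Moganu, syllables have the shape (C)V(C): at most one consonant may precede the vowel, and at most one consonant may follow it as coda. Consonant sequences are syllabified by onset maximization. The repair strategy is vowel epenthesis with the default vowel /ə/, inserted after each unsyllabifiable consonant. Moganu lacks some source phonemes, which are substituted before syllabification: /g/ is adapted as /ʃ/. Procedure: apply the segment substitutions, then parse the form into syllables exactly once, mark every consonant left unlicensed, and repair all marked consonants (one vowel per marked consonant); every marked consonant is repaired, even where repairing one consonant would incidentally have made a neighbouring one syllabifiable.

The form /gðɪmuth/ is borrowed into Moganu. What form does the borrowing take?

Substitution: /g/ → /ʃ/, giving /ʃðɪmuth/.
Under (C)V(C), the unsyllabifiable consonants are /ʃ/, /h/ (at most one coda consonant is licensed; onsets are limited to one consonant).
Inserting the epenthetic vowel yields /ʃ/ → /ʃə/, /h/ → /hə/.

ʃəðɪmuthə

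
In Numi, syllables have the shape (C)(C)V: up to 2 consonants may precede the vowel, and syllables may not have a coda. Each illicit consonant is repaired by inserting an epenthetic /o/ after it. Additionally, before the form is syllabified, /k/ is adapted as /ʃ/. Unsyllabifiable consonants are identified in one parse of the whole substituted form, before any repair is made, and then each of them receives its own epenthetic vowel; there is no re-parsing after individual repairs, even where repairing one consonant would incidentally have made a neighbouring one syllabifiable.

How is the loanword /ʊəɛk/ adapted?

Substitution: /k/ → /ʃ/, giving /ʊəɛʃ/.
Syllabifying with onset maximization leaves /ʃ/ stranded (no codas are permitted; onsets may contain at most 2 consonants).
Each unlicensed consonant becomes the onset of a new syllable: /ʃ/ → /ʃo/.

ʊəɛʃo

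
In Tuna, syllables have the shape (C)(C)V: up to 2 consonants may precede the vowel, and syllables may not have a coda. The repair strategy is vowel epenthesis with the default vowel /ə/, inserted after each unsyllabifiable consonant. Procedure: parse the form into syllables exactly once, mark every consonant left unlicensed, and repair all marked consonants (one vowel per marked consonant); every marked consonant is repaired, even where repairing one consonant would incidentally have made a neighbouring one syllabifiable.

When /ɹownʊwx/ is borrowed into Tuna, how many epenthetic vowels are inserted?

2

The unsyllabifiable consonants are /w/, /x/; each receives one epenthetic vowel.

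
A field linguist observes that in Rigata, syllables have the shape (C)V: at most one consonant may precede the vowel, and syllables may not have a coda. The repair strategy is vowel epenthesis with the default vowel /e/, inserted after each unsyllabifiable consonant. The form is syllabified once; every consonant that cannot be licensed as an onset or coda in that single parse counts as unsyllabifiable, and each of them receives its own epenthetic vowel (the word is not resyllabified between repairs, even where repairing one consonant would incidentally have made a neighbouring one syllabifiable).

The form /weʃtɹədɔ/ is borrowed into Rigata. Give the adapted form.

weʃeteɹədɔ

Syllabifying with onset maximization leaves /ʃ/, /t/ stranded (no codas are permitted; onsets are limited to one consonant).
Each unlicensed consonant becomes the onset of a new syllable: /ʃ/ → /ʃe/, /t/ → /te/.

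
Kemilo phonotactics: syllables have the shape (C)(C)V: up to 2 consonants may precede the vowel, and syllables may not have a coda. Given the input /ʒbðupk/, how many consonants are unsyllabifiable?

3

Under (C)(C)V, the unsyllabifiable consonants are /ʒ/, /p/, /k/ (no codas are permitted; onsets may contain at most 2 consonants).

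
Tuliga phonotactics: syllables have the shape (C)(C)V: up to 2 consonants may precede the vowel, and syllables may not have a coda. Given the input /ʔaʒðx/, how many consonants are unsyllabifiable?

3

The consonants /ʒ/, /ð/, /x/ cannot be parsed into a legal (C)(C)V syllable (no codas are permitted; onsets may contain at most 2 consonants).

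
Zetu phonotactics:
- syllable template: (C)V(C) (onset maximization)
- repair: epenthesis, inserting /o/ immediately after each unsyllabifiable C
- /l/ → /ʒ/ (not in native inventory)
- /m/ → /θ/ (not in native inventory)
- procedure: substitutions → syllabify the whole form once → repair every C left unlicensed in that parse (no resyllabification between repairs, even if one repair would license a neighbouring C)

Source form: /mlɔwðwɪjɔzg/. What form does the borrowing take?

Substitution: /m/ → /θ/, /l/ → /ʒ/, giving /θʒɔwðwɪjɔzg/.
Syllabifying with onset maximization leaves /θ/, /ð/, /g/ stranded (at most one coda consonant is licensed; onsets are limited to one consonant).
Each unlicensed consonant becomes the onset of a new syllable: /θ/ → /θo/, /ð/ → /ðo/, /g/ → /go/.

θoʒɔwðowɪjɔzgo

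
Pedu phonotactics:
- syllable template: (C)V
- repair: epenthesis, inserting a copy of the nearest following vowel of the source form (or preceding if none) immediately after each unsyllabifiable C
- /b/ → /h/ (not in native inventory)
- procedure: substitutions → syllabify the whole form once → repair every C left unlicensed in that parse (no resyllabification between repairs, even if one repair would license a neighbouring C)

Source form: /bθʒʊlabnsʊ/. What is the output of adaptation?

hʊθʊʒʊlahʊnʊsʊ

Substitution: /b/ → /h/, giving /hθʒʊlahnsʊ/.
The consonants /h/, /θ/, /h/, /n/ cannot be parsed into a legal (C)V syllable (no codas are permitted; onsets are limited to one consonant).
Epenthesis after each stranded consonant: /h/ → /hʊ/, /θ/ → /θʊ/, /h/ → /hʊ/, /n/ → /nʊ/.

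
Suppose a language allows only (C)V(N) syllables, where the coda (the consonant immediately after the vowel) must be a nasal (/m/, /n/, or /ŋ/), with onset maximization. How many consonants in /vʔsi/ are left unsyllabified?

2

Under (C)V(N), the unsyllabifiable consonants are /v/, /ʔ/ (only a nasal (/m/, /n/, or /ŋ/) is licensed in coda position; onsets are limited to one consonant).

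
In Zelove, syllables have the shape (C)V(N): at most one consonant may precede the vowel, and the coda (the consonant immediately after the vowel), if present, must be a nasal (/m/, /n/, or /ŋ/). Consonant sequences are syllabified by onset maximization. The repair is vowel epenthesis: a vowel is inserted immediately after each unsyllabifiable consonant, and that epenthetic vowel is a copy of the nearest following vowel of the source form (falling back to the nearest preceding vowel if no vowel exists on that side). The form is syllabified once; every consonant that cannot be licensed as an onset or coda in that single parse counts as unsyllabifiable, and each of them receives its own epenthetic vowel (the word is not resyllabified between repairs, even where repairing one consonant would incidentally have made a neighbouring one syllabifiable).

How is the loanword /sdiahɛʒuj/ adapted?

sidiahɛʒuju

Under (C)V(N), the unsyllabifiable consonants are /s/, /j/ (only a nasal (/m/, /n/, or /ŋ/) is licensed in coda position; onsets are limited to one consonant).
Epenthesis after each stranded consonant: /s/ → /si/, /j/ → /ju/.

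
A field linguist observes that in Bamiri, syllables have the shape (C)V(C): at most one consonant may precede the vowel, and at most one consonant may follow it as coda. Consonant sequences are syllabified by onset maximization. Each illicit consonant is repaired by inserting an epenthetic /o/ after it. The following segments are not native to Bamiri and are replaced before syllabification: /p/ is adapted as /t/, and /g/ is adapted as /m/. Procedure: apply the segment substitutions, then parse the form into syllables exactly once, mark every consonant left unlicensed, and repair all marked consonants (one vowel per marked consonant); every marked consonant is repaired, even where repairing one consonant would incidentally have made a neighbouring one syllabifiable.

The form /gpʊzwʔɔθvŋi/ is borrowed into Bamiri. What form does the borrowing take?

motʊzwoʔɔθvoŋi

Substitution: /g/ → /m/, /p/ → /t/, giving /mtʊzwʔɔθvŋi/.
Syllabifying with onset maximization leaves /m/, /w/, /v/ stranded (at most one coda consonant is licensed; onsets are limited to one consonant).
Inserting the epenthetic vowel yields /m/ → /mo/, /w/ → /wo/, /v/ → /vo/.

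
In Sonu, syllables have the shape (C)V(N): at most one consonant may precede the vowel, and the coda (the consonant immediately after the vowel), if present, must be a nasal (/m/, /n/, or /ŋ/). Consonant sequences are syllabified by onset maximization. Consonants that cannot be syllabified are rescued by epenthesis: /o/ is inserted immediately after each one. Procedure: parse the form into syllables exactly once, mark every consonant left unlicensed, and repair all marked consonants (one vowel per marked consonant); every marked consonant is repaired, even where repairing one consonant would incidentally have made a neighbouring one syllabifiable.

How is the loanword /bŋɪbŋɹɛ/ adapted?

boŋɪboŋoɹɛ

The consonants /b/, /b/, /ŋ/ cannot be parsed into a legal (C)V(N) syllable (only a nasal (/m/, /n/, or /ŋ/) is licensed in coda position; onsets are limited to one consonant).
Epenthesis after each stranded consonant: /b/ → /bo/, /b/ → /bo/, /ŋ/ → /ŋo/.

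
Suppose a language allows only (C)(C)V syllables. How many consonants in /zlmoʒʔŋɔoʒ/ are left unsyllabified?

Under (C)(C)V, the unsyllabifiable consonants are /z/, /ʒ/, /ʒ/ (no codas are permitted; onsets may contain at most 2 consonants).

3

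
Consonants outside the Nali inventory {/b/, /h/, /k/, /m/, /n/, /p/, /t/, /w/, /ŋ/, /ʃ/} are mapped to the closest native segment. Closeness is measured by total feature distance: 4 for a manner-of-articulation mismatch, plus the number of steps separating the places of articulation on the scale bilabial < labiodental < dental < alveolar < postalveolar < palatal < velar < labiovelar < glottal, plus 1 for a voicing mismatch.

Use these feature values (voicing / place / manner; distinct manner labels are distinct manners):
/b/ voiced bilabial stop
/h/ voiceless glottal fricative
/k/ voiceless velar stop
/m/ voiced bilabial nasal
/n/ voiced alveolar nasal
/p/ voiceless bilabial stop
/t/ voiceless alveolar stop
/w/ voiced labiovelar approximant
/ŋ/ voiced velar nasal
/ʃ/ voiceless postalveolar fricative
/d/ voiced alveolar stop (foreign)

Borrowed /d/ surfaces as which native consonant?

t

/t/ is closest: same manner (stop), place distance 0 (alveolar→alveolar), voicing differs (+1); total 1. Next closest is /b/ at distance 3.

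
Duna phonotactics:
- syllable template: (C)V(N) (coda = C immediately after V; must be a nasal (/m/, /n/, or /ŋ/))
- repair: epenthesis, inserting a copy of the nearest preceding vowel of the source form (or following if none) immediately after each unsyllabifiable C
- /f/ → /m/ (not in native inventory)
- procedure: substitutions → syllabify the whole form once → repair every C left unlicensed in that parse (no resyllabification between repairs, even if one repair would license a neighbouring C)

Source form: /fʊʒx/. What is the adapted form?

Substitution: /f/ → /m/, giving /mʊʒx/.
The consonants /ʒ/, /x/ cannot be parsed into a legal (C)V(N) syllable (only a nasal (/m/, /n/, or /ŋ/) is licensed in coda position; onsets are limited to one consonant).
Epenthesis after each stranded consonant: /ʒ/ → /ʒʊ/, /x/ → /xʊ/.

mʊʒʊxʊ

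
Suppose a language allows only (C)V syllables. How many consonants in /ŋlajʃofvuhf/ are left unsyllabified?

5

Syllabifying with onset maximization leaves /ŋ/, /j/, /f/, /h/, /f/ stranded (no codas are permitted; onsets are limited to one consonant).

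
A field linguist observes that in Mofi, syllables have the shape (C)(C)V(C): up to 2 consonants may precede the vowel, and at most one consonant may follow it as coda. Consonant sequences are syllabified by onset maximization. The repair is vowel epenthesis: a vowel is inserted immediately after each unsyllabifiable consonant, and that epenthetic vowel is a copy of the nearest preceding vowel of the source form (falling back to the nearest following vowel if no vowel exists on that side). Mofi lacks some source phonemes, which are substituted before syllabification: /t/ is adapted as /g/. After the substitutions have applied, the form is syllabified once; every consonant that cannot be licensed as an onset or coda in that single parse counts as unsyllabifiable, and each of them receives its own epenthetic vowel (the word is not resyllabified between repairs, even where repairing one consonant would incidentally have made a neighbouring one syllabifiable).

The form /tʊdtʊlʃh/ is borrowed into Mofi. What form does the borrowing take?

Substitution: /t/ → /g/, giving /gʊdgʊlʃh/.
Under (C)(C)V(C), the unsyllabifiable consonants are /ʃ/, /h/ (at most one coda consonant is licensed; onsets may contain at most 2 consonants).
Inserting the epenthetic vowel yields /ʃ/ → /ʃʊ/, /h/ → /hʊ/.

gʊdgʊlʃʊhʊ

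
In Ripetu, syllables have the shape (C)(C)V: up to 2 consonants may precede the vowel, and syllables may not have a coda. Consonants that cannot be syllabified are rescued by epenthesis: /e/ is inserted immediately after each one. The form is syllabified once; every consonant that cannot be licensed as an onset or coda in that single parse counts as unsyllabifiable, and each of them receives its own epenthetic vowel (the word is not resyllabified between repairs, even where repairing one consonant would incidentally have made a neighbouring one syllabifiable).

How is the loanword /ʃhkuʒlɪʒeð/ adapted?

Syllabifying with onset maximization leaves /ʃ/, /ð/ stranded (no codas are permitted; onsets may contain at most 2 consonants).
Inserting the epenthetic vowel yields /ʃ/ → /ʃe/, /ð/ → /ðe/.

ʃehkuʒlɪʒeðe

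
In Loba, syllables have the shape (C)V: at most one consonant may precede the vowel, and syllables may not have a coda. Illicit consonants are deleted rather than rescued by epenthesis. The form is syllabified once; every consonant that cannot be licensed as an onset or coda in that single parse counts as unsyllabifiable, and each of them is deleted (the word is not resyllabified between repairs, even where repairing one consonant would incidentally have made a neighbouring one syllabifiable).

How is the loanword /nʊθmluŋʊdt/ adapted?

Syllabifying with onset maximization leaves /θ/, /m/, /d/, /t/ stranded (no codas are permitted; onsets are limited to one consonant).
Deletion applies to /θ/, /m/, /d/, /t/.

nʊluŋʊ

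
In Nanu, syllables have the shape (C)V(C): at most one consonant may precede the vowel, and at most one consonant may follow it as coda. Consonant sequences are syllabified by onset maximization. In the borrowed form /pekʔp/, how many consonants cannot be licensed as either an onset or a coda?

Under (C)V(C), the unsyllabifiable consonants are /ʔ/, /p/ (at most one coda consonant is licensed; onsets are limited to one consonant).

2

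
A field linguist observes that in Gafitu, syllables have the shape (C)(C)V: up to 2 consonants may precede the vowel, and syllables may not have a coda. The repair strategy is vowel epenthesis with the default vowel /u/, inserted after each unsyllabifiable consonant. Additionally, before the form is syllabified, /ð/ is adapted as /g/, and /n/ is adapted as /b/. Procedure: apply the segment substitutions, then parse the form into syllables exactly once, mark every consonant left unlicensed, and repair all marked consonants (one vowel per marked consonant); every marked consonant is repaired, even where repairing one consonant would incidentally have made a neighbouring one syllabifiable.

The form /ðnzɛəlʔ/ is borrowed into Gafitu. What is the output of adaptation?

gubzɛəluʔu

Substitution: /ð/ → /g/, /n/ → /b/, giving /gbzɛəlʔ/.
The consonants /g/, /l/, /ʔ/ cannot be parsed into a legal (C)(C)V syllable (no codas are permitted; onsets may contain at most 2 consonants).
Epenthesis after each stranded consonant: /g/ → /gu/, /l/ → /lu/, /ʔ/ → /ʔu/.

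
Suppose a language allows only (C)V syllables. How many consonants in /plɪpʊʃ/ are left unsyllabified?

2

Under (C)V, the unsyllabifiable consonants are /p/, /ʃ/ (no codas are permitted; onsets are limited to one consonant).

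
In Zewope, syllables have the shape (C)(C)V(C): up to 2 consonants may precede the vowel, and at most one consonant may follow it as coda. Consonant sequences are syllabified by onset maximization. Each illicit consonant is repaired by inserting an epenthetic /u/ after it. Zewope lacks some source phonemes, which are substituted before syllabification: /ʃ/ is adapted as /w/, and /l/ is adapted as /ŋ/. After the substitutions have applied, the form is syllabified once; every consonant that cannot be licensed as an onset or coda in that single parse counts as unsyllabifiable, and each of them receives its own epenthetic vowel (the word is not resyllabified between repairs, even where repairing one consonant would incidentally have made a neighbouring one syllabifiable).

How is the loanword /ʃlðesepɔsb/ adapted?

wuŋðesepɔsbu

Substitution: /ʃ/ → /w/, /l/ → /ŋ/, giving /wŋðesepɔsb/.
Syllabifying with onset maximization leaves /w/, /b/ stranded (at most one coda consonant is licensed; onsets may contain at most 2 consonants).
Epenthesis after each stranded consonant: /w/ → /wu/, /b/ → /bu/.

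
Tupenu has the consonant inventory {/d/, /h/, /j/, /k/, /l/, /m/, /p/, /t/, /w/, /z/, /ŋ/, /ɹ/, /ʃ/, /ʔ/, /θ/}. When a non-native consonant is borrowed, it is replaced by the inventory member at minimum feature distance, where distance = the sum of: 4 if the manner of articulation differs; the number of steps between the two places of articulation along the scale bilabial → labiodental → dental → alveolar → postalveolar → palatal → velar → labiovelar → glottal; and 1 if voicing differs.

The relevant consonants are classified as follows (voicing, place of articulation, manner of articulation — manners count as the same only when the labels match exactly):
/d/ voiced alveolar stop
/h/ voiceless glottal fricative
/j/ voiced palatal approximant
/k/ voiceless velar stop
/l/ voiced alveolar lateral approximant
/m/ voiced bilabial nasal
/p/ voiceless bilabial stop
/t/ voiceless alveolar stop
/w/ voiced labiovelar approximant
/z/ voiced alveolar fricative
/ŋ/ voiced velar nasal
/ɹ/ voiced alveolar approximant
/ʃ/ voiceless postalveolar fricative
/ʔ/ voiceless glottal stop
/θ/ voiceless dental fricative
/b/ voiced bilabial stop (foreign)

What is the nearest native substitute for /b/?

p

/p/ is closest: same manner (stop), place distance 0 (bilabial→bilabial), voicing differs (+1); total 1. Next closest is /d/ at distance 3.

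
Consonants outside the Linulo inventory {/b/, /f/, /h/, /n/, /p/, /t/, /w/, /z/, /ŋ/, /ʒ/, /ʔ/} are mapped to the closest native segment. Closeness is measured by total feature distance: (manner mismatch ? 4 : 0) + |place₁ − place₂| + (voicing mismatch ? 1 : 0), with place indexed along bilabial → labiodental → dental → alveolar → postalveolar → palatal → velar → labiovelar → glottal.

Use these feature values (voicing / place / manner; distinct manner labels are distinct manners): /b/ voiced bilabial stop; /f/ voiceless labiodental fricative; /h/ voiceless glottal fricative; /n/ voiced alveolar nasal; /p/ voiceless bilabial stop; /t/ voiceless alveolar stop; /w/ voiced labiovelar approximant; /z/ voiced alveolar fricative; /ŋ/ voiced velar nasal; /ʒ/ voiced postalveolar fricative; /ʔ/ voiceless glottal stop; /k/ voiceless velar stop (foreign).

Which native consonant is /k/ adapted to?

ʔ

/ʔ/ is closest: same manner (stop), place distance 2 (velar→glottal), same voicing; total 2. Next closest is /t/ at distance 3.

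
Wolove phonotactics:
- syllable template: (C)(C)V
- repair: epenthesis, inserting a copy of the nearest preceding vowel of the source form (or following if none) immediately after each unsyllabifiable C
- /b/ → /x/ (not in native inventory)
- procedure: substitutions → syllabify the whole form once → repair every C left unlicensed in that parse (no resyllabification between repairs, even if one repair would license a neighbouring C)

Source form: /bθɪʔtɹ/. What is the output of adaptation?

xθɪʔɪtɪɹɪ

Substitution: /b/ → /x/, giving /xθɪʔtɹ/.
The consonants /ʔ/, /t/, /ɹ/ cannot be parsed into a legal (C)(C)V syllable (no codas are permitted; onsets may contain at most 2 consonants).
Epenthesis after each stranded consonant: /ʔ/ → /ʔɪ/, /t/ → /tɪ/, /ɹ/ → /ɹɪ/.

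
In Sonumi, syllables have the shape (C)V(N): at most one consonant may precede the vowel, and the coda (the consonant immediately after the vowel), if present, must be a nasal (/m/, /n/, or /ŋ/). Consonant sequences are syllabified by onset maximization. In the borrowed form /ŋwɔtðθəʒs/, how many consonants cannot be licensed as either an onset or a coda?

Under (C)V(N), the unsyllabifiable consonants are /ŋ/, /t/, /ð/, /ʒ/, /s/ (only a nasal (/m/, /n/, or /ŋ/) is licensed in coda position; onsets are limited to one consonant).

5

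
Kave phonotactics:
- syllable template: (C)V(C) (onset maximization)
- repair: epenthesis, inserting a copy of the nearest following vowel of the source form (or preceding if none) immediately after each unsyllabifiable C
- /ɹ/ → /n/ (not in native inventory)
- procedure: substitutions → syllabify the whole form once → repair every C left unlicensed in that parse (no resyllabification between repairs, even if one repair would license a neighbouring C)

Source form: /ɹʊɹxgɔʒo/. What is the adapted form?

Substitution: /ɹ/ → /n/, giving /nʊnxgɔʒo/.
Syllabifying with onset maximization leaves /x/ stranded (at most one coda consonant is licensed; onsets are limited to one consonant).
Each unlicensed consonant becomes the onset of a new syllable: /x/ → /xɔ/.

nʊnxɔgɔʒo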